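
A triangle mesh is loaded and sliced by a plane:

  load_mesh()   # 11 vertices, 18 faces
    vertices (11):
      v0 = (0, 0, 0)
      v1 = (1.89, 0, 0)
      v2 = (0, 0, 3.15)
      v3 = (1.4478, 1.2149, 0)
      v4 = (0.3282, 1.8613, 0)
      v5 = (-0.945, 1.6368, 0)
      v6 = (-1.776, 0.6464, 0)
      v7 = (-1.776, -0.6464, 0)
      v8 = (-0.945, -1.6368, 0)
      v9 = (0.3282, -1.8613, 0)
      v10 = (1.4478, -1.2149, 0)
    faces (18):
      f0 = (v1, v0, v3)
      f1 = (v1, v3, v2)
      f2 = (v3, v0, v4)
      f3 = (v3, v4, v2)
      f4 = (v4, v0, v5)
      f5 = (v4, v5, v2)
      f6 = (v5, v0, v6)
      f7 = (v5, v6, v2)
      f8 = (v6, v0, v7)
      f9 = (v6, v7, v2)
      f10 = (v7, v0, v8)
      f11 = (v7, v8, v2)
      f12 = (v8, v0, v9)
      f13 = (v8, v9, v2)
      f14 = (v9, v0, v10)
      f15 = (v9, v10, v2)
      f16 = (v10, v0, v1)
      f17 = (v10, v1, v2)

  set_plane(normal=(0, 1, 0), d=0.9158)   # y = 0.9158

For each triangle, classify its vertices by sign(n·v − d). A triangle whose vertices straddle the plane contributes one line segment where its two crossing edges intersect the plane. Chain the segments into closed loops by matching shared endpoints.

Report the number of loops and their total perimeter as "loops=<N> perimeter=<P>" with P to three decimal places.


Straddling triangles (8 of 18):
  (v1,v0,v3) [--+] → (1.09136, 0.9158, 0)–(1.55667, 0.9158, 0)  len=0.4653
  (v1,v3,v2) [-+-] → (1.55667, 0.9158, 0)–(1.09136, 0.9158, 0.775508)  len=0.9044
  (v3,v0,v4) [+-+] → (1.09136, 0.9158, 0)–(0.161482, 0.9158, 0)  len=0.9299
  (v3,v4,v2) [++-] → (0.161482, 0.9158, 1.60013)–(1.09136, 0.9158, 0.775508)  len=1.2429
  (v4,v0,v5) [+-+] → (0.161482, 0.9158, 0)–(-0.528734, 0.9158, 0)  len=0.6902
  (v4,v5,v2) [++-] → (-0.528734, 0.9158, 1.38755)–(0.161482, 0.9158, 1.60013)  len=0.7222
  (v5,v0,v6) [+--] → (-0.528734, 0.9158, 0)–(-1.54996, 0.9158, 0)  len=1.0212
  (v5,v6,v2) [+--] → (-1.54996, 0.9158, 0)–(-0.528734, 0.9158, 1.38755)  len=1.7228

Chained into 1 loop(s):
  loop 1: 8 segments, perimeter = 7.6989
Total perimeter = 7.699

loops=1 perimeter=7.699


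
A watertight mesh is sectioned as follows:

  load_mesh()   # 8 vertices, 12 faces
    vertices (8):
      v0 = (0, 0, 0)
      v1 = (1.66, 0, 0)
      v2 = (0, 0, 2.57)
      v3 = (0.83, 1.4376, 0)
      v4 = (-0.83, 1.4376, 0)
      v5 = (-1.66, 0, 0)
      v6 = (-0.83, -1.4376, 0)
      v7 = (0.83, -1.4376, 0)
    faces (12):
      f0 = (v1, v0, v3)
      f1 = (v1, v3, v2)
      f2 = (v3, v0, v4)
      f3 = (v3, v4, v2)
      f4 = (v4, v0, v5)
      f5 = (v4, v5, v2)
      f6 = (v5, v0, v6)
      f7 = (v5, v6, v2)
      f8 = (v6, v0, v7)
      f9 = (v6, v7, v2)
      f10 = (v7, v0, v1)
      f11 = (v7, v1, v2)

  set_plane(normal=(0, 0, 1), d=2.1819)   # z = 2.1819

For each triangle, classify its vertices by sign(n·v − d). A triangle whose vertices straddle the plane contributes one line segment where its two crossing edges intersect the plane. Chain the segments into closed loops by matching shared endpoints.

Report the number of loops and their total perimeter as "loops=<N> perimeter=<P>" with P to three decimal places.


loops=1 perimeter=1.504

Straddling triangles (6 of 12):
  (v1,v3,v2) [--+] → (0.12534, 0.217094, 2.1819)–(0.250679, 0, 2.1819)  len=0.2507
  (v3,v4,v2) [--+] → (-0.12534, 0.217094, 2.1819)–(0.12534, 0.217094, 2.1819)  len=0.2507
  (v4,v5,v2) [--+] → (-0.250679, 0, 2.1819)–(-0.12534, 0.217094, 2.1819)  len=0.2507
  (v5,v6,v2) [--+] → (-0.12534, -0.217094, 2.1819)–(-0.250679, 0, 2.1819)  len=0.2507
  (v6,v7,v2) [--+] → (0.12534, -0.217094, 2.1819)–(-0.12534, -0.217094, 2.1819)  len=0.2507
  (v7,v1,v2) [--+] → (0.250679, 0, 2.1819)–(0.12534, -0.217094, 2.1819)  len=0.2507

Chained into 1 loop(s):
  loop 1: 6 segments, perimeter = 1.5041
Total perimeter = 1.504


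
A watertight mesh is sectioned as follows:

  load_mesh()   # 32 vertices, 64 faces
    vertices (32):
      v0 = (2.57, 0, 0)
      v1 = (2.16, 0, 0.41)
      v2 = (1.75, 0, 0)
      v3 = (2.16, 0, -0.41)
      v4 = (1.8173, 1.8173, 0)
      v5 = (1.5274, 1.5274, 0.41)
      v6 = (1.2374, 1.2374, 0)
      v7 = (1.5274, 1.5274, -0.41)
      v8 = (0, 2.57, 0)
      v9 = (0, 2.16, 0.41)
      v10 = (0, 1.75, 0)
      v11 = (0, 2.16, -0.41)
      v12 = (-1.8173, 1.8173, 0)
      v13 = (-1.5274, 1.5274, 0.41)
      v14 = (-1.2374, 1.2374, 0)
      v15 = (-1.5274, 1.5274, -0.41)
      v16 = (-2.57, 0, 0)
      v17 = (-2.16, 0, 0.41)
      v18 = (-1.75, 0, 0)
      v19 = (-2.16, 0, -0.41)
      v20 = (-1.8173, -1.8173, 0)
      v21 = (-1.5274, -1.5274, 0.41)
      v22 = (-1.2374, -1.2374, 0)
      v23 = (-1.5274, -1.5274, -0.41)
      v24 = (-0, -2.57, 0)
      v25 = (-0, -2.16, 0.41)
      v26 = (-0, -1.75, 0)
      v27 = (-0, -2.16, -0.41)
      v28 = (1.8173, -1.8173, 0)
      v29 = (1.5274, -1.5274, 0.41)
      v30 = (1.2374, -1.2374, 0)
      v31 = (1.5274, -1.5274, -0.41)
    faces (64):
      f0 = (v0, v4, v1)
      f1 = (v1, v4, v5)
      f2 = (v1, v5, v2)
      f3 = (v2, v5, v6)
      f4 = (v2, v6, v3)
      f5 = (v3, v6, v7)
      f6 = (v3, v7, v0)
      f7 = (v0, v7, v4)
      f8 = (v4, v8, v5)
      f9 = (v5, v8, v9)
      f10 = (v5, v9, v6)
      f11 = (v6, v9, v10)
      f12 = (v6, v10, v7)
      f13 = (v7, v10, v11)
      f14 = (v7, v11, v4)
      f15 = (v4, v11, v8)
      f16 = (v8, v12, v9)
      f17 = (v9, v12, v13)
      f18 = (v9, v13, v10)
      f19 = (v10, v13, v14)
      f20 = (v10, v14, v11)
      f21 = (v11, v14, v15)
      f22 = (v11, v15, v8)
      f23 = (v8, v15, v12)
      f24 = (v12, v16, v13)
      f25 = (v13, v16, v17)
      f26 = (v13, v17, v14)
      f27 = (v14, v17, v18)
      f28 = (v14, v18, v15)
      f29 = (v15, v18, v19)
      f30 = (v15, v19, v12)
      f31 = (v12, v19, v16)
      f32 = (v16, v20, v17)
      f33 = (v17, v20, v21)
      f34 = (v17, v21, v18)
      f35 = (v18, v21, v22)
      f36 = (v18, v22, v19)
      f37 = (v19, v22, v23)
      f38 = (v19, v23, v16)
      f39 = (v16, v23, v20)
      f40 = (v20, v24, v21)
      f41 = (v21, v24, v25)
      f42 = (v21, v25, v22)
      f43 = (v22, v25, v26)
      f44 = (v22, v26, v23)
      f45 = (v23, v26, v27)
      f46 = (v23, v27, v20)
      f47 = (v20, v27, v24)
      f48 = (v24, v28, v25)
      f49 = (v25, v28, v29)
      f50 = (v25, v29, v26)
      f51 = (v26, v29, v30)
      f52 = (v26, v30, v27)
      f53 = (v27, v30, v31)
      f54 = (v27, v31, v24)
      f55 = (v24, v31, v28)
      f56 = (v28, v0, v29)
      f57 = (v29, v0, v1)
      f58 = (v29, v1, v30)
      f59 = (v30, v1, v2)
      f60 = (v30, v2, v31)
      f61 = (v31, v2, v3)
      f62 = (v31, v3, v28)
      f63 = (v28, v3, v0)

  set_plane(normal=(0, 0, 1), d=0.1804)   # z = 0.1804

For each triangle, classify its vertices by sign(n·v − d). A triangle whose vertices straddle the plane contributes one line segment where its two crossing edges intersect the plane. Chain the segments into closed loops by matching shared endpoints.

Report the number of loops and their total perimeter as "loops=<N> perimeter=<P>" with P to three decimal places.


loops=2 perimeter=26.451

Straddling triangles (32 of 64):
  (v0,v4,v1) [--+] → (1.96809, 1.01769, 0.1804)–(2.3896, 0, 0.1804)  len=1.1015
  (v1,v4,v5) [+-+] → (1.96809, 1.01769, 0.1804)–(1.68974, 1.68974, 0.1804)  len=0.7274
  (v1,v5,v2) [++-] → (1.65206, 0.672056, 0.1804)–(1.9304, 0, 0.1804)  len=0.7274
  (v2,v5,v6) [-+-] → (1.65206, 0.672056, 0.1804)–(1.365, 1.365, 0.1804)  len=0.7500
  (v4,v8,v5) [--+] → (0.672056, 2.11126, 0.1804)–(1.68974, 1.68974, 0.1804)  len=1.1015
  (v5,v8,v9) [+-+] → (0.672056, 2.11126, 0.1804)–(0, 2.3896, 0.1804)  len=0.7274
  (v5,v9,v6) [++-] → (0.692944, 1.64334, 0.1804)–(1.365, 1.365, 0.1804)  len=0.7274
  (v6,v9,v10) [-+-] → (0.692944, 1.64334, 0.1804)–(0, 1.9304, 0.1804)  len=0.7500
  (v8,v12,v9) [--+] → (-1.01769, 1.96809, 0.1804)–(0, 2.3896, 0.1804)  len=1.1015
  (v9,v12,v13) [+-+] → (-1.01769, 1.96809, 0.1804)–(-1.68974, 1.68974, 0.1804)  len=0.7274
  (v9,v13,v10) [++-] → (-0.672056, 1.65206, 0.1804)–(0, 1.9304, 0.1804)  len=0.7274
  (v10,v13,v14) [-+-] → (-0.672056, 1.65206, 0.1804)–(-1.365, 1.365, 0.1804)  len=0.7500
  (v12,v16,v13) [--+] → (-2.11126, 0.672056, 0.1804)–(-1.68974, 1.68974, 0.1804)  len=1.1015
  (v13,v16,v17) [+-+] → (-2.11126, 0.672056, 0.1804)–(-2.3896, 0, 0.1804)  len=0.7274
  (v13,v17,v14) [++-] → (-1.64334, 0.692944, 0.1804)–(-1.365, 1.365, 0.1804)  len=0.7274
  (v14,v17,v18) [-+-] → (-1.64334, 0.692944, 0.1804)–(-1.9304, 0, 0.1804)  len=0.7500
  (v16,v20,v17) [--+] → (-1.96809, -1.01769, 0.1804)–(-2.3896, 0, 0.1804)  len=1.1015
  (v17,v20,v21) [+-+] → (-1.96809, -1.01769, 0.1804)–(-1.68974, -1.68974, 0.1804)  len=0.7274
  (v17,v21,v18) [++-] → (-1.65206, -0.672056, 0.1804)–(-1.9304, 0, 0.1804)  len=0.7274
  (v18,v21,v22) [-+-] → (-1.65206, -0.672056, 0.1804)–(-1.365, -1.365, 0.1804)  len=0.7500
  (v20,v24,v21) [--+] → (-0.672056, -2.11126, 0.1804)–(-1.68974, -1.68974, 0.1804)  len=1.1015
  (v21,v24,v25) [+-+] → (-0.672056, -2.11126, 0.1804)–(0, -2.3896, 0.1804)  len=0.7274
  (v21,v25,v22) [++-] → (-0.692944, -1.64334, 0.1804)–(-1.365, -1.365, 0.1804)  len=0.7274
  (v22,v25,v26) [-+-] → (-0.692944, -1.64334, 0.1804)–(0, -1.9304, 0.1804)  len=0.7500
  (v24,v28,v25) [--+] → (1.01769, -1.96809, 0.1804)–(0, -2.3896, 0.1804)  len=1.1015
  (v25,v28,v29) [+-+] → (1.01769, -1.96809, 0.1804)–(1.68974, -1.68974, 0.1804)  len=0.7274
  (v25,v29,v26) [++-] → (0.672056, -1.65206, 0.1804)–(0, -1.9304, 0.1804)  len=0.7274
  (v26,v29,v30) [-+-] → (0.672056, -1.65206, 0.1804)–(1.365, -1.365, 0.1804)  len=0.7500
  (v28,v0,v29) [--+] → (2.11126, -0.672056, 0.1804)–(1.68974, -1.68974, 0.1804)  len=1.1015
  (v29,v0,v1) [+-+] → (2.11126, -0.672056, 0.1804)–(2.3896, 0, 0.1804)  len=0.7274
  (v29,v1,v30) [++-] → (1.64334, -0.692944, 0.1804)–(1.365, -1.365, 0.1804)  len=0.7274
  (v30,v1,v2) [-+-] → (1.64334, -0.692944, 0.1804)–(1.9304, 0, 0.1804)  len=0.7500

Chained into 2 loop(s):
  loop 1: 16 segments, perimeter = 14.6315
  loop 2: 16 segments, perimeter = 11.8197
Total perimeter = 26.451


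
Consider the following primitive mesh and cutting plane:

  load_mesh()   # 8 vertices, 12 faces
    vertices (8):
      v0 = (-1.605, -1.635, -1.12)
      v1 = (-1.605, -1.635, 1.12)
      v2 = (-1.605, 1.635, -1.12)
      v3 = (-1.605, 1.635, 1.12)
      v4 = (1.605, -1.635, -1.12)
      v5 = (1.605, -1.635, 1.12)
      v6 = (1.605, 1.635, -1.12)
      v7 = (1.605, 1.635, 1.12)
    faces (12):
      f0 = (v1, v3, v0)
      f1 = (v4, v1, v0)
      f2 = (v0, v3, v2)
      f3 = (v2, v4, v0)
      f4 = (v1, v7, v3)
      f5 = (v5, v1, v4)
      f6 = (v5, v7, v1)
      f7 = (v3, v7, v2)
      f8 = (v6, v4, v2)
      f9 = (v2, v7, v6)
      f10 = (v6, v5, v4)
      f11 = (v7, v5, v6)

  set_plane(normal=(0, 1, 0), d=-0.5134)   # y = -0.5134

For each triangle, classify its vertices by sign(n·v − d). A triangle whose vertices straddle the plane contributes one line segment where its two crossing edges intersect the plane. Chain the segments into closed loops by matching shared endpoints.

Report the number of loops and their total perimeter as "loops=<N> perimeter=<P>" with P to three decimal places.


loops=1 perimeter=10.900

Straddling triangles (8 of 12):
  (v1,v3,v0) [-+-] → (-1.605, -0.5134, 1.12)–(-1.605, -0.5134, -0.351687)  len=1.4717
  (v0,v3,v2) [-++] → (-1.605, -0.5134, -0.351687)–(-1.605, -0.5134, -1.12)  len=0.7683
  (v2,v4,v0) [+--] → (0.50398, -0.5134, -1.12)–(-1.605, -0.5134, -1.12)  len=2.1090
  (v1,v7,v3) [-++] → (-0.50398, -0.5134, 1.12)–(-1.605, -0.5134, 1.12)  len=1.1010
  (v5,v7,v1) [-+-] → (1.605, -0.5134, 1.12)–(-0.50398, -0.5134, 1.12)  len=2.1090
  (v6,v4,v2) [+-+] → (1.605, -0.5134, -1.12)–(0.50398, -0.5134, -1.12)  len=1.1010
  (v6,v5,v4) [+--] → (1.605, -0.5134, 0.351687)–(1.605, -0.5134, -1.12)  len=1.4717
  (v7,v5,v6) [+-+] → (1.605, -0.5134, 1.12)–(1.605, -0.5134, 0.351687)  len=0.7683

Chained into 1 loop(s):
  loop 1: 8 segments, perimeter = 10.9000
Total perimeter = 10.900


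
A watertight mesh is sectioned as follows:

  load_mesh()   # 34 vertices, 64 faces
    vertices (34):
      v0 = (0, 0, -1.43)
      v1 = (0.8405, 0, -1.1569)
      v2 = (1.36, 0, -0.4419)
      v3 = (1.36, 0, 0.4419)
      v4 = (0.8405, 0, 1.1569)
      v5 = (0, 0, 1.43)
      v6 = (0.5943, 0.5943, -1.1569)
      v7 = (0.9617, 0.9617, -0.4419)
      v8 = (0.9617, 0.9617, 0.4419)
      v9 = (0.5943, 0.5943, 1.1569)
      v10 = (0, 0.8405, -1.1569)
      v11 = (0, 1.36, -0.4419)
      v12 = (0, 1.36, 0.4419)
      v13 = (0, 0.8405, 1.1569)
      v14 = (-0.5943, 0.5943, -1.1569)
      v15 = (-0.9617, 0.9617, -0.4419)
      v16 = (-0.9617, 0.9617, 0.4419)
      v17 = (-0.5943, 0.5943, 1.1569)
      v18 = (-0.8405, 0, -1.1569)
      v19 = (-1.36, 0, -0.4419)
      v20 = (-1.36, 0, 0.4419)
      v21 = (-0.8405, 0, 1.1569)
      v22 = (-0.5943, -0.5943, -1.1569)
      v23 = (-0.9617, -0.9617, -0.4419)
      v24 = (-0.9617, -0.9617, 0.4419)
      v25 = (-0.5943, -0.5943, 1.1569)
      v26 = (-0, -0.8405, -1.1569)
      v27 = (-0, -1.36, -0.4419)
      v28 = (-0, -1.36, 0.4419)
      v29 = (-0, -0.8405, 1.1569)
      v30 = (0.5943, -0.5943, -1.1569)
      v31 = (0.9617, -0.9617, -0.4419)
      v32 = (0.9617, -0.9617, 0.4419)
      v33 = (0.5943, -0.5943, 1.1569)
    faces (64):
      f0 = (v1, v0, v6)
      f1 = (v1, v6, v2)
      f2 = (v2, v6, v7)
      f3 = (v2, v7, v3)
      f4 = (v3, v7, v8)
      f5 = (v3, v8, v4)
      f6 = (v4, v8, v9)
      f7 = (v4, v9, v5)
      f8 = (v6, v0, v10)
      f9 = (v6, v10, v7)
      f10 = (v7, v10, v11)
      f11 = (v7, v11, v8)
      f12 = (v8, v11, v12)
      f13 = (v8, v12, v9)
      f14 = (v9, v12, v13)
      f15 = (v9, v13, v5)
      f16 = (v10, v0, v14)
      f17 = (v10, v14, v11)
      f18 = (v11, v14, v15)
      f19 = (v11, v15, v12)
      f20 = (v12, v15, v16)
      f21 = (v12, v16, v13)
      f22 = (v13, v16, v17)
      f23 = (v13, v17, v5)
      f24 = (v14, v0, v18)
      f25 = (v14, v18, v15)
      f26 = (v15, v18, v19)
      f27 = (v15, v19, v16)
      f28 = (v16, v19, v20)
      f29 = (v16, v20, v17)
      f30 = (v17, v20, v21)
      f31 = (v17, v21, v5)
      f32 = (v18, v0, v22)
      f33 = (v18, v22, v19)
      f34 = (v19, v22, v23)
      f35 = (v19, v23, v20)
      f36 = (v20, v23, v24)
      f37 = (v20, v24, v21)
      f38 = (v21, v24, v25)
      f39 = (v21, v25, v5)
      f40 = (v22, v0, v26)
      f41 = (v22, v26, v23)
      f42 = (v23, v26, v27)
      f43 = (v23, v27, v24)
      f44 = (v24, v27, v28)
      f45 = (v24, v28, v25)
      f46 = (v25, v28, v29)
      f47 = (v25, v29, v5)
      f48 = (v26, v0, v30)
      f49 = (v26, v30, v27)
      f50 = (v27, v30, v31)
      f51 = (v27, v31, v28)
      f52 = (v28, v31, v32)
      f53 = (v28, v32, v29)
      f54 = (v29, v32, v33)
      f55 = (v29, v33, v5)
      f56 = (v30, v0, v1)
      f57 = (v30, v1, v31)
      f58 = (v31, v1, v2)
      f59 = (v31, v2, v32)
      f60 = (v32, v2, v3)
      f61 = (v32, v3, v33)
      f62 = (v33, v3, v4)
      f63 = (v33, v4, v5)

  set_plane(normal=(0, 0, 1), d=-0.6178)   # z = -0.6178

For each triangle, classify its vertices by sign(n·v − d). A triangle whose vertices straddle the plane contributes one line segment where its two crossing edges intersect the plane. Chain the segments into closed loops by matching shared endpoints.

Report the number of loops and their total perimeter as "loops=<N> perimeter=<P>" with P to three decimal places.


Straddling triangles (16 of 64):
  (v1,v6,v2) [--+] → (1.17163, 0.146206, -0.6178)–(1.2322, 0, -0.6178)  len=0.1583
  (v2,v6,v7) [+-+] → (1.17163, 0.146206, -0.6178)–(0.871314, 0.871314, -0.6178)  len=0.7848
  (v6,v10,v7) [--+] → (0.725108, 0.931883, -0.6178)–(0.871314, 0.871314, -0.6178)  len=0.1583
  (v7,v10,v11) [+-+] → (0.725108, 0.931883, -0.6178)–(0, 1.2322, -0.6178)  len=0.7848
  (v10,v14,v11) [--+] → (-0.146206, 1.17163, -0.6178)–(0, 1.2322, -0.6178)  len=0.1583
  (v11,v14,v15) [+-+] → (-0.146206, 1.17163, -0.6178)–(-0.871314, 0.871314, -0.6178)  len=0.7848
  (v14,v18,v15) [--+] → (-0.931883, 0.725108, -0.6178)–(-0.871314, 0.871314, -0.6178)  len=0.1583
  (v15,v18,v19) [+-+] → (-0.931883, 0.725108, -0.6178)–(-1.2322, 0, -0.6178)  len=0.7848
  (v18,v22,v19) [--+] → (-1.17163, -0.146206, -0.6178)–(-1.2322, 0, -0.6178)  len=0.1583
  (v19,v22,v23) [+-+] → (-1.17163, -0.146206, -0.6178)–(-0.871314, -0.871314, -0.6178)  len=0.7848
  (v22,v26,v23) [--+] → (-0.725108, -0.931883, -0.6178)–(-0.871314, -0.871314, -0.6178)  len=0.1583
  (v23,v26,v27) [+-+] → (-0.725108, -0.931883, -0.6178)–(0, -1.2322, -0.6178)  len=0.7848
  (v26,v30,v27) [--+] → (0.146206, -1.17163, -0.6178)–(0, -1.2322, -0.6178)  len=0.1583
  (v27,v30,v31) [+-+] → (0.146206, -1.17163, -0.6178)–(0.871314, -0.871314, -0.6178)  len=0.7848
  (v30,v1,v31) [--+] → (0.931883, -0.725108, -0.6178)–(0.871314, -0.871314, -0.6178)  len=0.1583
  (v31,v1,v2) [+-+] → (0.931883, -0.725108, -0.6178)–(1.2322, 0, -0.6178)  len=0.7848

Chained into 1 loop(s):
  loop 1: 16 segments, perimeter = 7.5447
Total perimeter = 7.545

loops=1 perimeter=7.545


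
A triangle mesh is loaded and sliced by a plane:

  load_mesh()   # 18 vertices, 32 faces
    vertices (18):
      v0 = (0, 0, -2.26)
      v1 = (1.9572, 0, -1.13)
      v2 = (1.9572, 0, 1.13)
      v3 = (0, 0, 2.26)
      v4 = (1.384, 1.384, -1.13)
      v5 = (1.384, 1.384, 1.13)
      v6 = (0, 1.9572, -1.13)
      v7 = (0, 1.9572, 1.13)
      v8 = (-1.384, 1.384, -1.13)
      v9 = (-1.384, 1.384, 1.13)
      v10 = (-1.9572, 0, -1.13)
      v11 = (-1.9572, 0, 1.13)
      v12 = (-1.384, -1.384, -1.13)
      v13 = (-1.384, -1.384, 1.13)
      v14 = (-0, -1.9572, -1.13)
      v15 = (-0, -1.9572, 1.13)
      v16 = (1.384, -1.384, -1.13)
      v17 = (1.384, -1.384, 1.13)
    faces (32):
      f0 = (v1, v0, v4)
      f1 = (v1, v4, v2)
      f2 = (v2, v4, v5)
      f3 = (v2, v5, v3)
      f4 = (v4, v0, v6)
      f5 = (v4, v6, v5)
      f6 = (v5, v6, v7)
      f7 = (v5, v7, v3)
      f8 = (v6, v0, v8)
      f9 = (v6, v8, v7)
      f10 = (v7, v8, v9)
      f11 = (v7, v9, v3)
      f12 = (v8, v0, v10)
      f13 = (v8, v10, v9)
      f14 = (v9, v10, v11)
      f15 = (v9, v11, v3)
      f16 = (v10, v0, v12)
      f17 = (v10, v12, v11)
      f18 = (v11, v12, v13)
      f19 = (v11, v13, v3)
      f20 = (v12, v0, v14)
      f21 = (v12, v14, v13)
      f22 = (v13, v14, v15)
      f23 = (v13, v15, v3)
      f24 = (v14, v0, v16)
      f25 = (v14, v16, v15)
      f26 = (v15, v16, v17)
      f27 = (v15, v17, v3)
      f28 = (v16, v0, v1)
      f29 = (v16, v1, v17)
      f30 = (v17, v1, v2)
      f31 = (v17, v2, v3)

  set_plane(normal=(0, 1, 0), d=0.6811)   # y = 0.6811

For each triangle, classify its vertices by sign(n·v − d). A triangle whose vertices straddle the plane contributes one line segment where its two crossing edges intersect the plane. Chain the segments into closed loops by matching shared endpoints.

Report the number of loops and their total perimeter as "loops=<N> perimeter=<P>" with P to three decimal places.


Straddling triangles (12 of 32):
  (v1,v0,v4) [--+] → (0.6811, 0.6811, -1.7039)–(1.67511, 0.6811, -1.13)  len=1.1478
  (v1,v4,v2) [-+-] → (1.67511, 0.6811, -1.13)–(1.67511, 0.6811, 0.0177991)  len=1.1478
  (v2,v4,v5) [-++] → (1.67511, 0.6811, 0.0177991)–(1.67511, 0.6811, 1.13)  len=1.1122
  (v2,v5,v3) [-+-] → (1.67511, 0.6811, 1.13)–(0.6811, 0.6811, 1.7039)  len=1.1478
  (v4,v0,v6) [+-+] → (0.6811, 0.6811, -1.7039)–(0, 0.6811, -1.86676)  len=0.7003
  (v5,v7,v3) [++-] → (0, 0.6811, 1.86676)–(0.6811, 0.6811, 1.7039)  len=0.7003
  (v6,v0,v8) [+-+] → (0, 0.6811, -1.86676)–(-0.6811, 0.6811, -1.7039)  len=0.7003
  (v7,v9,v3) [++-] → (-0.6811, 0.6811, 1.7039)–(0, 0.6811, 1.86676)  len=0.7003
  (v8,v0,v10) [+--] → (-0.6811, 0.6811, -1.7039)–(-1.67511, 0.6811, -1.13)  len=1.1478
  (v8,v10,v9) [+-+] → (-1.67511, 0.6811, -1.13)–(-1.67511, 0.6811, -0.0177991)  len=1.1122
  (v9,v10,v11) [+--] → (-1.67511, 0.6811, -0.0177991)–(-1.67511, 0.6811, 1.13)  len=1.1478
  (v9,v11,v3) [+--] → (-1.67511, 0.6811, 1.13)–(-0.6811, 0.6811, 1.7039)  len=1.1478

Chained into 1 loop(s):
  loop 1: 12 segments, perimeter = 11.9124
Total perimeter = 11.912

loops=1 perimeter=11.912


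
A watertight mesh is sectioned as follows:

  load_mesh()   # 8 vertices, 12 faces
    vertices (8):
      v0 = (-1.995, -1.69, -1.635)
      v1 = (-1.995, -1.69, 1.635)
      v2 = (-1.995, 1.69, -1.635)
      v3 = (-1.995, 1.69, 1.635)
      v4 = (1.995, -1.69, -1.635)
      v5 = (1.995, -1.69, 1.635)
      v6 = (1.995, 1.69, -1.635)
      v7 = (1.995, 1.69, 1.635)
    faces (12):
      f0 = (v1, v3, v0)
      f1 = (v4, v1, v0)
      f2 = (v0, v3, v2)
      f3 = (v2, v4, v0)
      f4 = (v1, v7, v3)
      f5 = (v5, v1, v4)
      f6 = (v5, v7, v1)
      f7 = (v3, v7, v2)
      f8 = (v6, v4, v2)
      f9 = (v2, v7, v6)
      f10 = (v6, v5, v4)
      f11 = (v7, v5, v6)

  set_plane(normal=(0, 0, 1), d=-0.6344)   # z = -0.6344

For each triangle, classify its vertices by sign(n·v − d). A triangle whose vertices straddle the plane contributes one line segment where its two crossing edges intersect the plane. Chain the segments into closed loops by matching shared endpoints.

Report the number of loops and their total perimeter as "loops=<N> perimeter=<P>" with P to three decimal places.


loops=1 perimeter=14.740

Straddling triangles (8 of 12):
  (v1,v3,v0) [++-] → (-1.995, -0.655741, -0.6344)–(-1.995, -1.69, -0.6344)  len=1.0343
  (v4,v1,v0) [-+-] → (0.774084, -1.69, -0.6344)–(-1.995, -1.69, -0.6344)  len=2.7691
  (v0,v3,v2) [-+-] → (-1.995, -0.655741, -0.6344)–(-1.995, 1.69, -0.6344)  len=2.3457
  (v5,v1,v4) [++-] → (0.774084, -1.69, -0.6344)–(1.995, -1.69, -0.6344)  len=1.2209
  (v3,v7,v2) [++-] → (-0.774084, 1.69, -0.6344)–(-1.995, 1.69, -0.6344)  len=1.2209
  (v2,v7,v6) [-+-] → (-0.774084, 1.69, -0.6344)–(1.995, 1.69, -0.6344)  len=2.7691
  (v6,v5,v4) [-+-] → (1.995, 0.655741, -0.6344)–(1.995, -1.69, -0.6344)  len=2.3457
  (v7,v5,v6) [++-] → (1.995, 0.655741, -0.6344)–(1.995, 1.69, -0.6344)  len=1.0343

Chained into 1 loop(s):
  loop 1: 8 segments, perimeter = 14.7400
Total perimeter = 14.740


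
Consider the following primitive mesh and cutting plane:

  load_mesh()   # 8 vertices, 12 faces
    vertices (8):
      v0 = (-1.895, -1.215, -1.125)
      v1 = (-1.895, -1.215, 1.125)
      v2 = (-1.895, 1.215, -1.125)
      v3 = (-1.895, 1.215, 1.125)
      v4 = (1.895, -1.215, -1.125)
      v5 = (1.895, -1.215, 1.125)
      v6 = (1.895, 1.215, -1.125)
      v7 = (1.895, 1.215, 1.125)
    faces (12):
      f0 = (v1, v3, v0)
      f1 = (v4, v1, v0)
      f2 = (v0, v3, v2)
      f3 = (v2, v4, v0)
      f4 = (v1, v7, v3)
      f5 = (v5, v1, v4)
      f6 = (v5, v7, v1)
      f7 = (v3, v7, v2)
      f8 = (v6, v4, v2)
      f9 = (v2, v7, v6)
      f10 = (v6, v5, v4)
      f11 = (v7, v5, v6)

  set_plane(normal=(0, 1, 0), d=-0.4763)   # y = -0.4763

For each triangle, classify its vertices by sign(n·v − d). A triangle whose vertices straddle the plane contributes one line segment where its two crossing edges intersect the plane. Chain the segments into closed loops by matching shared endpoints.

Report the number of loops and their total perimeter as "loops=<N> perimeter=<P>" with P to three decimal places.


Straddling triangles (8 of 12):
  (v1,v3,v0) [-+-] → (-1.895, -0.4763, 1.125)–(-1.895, -0.4763, -0.441019)  len=1.5660
  (v0,v3,v2) [-++] → (-1.895, -0.4763, -0.441019)–(-1.895, -0.4763, -1.125)  len=0.6840
  (v2,v4,v0) [+--] → (0.742871, -0.4763, -1.125)–(-1.895, -0.4763, -1.125)  len=2.6379
  (v1,v7,v3) [-++] → (-0.742871, -0.4763, 1.125)–(-1.895, -0.4763, 1.125)  len=1.1521
  (v5,v7,v1) [-+-] → (1.895, -0.4763, 1.125)–(-0.742871, -0.4763, 1.125)  len=2.6379
  (v6,v4,v2) [+-+] → (1.895, -0.4763, -1.125)–(0.742871, -0.4763, -1.125)  len=1.1521
  (v6,v5,v4) [+--] → (1.895, -0.4763, 0.441019)–(1.895, -0.4763, -1.125)  len=1.5660
  (v7,v5,v6) [+-+] → (1.895, -0.4763, 1.125)–(1.895, -0.4763, 0.441019)  len=0.6840

Chained into 1 loop(s):
  loop 1: 8 segments, perimeter = 12.0800
Total perimeter = 12.080

loops=1 perimeter=12.080


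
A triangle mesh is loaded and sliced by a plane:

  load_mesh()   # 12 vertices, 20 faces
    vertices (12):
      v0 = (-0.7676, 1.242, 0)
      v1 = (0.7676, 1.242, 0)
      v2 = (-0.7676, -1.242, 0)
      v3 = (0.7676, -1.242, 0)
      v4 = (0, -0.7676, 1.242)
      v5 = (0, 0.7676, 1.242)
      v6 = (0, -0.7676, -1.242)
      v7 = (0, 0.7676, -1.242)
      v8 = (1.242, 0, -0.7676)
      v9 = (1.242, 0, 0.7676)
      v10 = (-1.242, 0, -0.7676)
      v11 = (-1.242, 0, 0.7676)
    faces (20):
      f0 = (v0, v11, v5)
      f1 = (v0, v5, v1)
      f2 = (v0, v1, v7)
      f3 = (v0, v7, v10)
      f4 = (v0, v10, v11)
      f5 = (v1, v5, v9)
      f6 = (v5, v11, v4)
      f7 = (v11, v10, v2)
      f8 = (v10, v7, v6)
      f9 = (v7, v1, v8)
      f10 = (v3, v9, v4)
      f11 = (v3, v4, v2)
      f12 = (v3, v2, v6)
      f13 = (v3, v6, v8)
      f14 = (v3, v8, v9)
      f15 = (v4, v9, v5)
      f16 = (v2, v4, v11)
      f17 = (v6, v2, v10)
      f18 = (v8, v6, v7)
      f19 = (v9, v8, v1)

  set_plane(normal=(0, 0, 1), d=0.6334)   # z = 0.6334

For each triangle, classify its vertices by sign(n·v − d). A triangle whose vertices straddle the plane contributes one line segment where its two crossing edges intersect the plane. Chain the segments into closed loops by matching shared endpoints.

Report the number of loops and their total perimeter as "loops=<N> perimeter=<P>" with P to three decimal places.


Straddling triangles (10 of 20):
  (v0,v11,v5) [-++] → (-1.15906, 0.21714, 0.6334)–(-0.376136, 1.00006, 0.6334)  len=1.1072
  (v0,v5,v1) [-+-] → (-0.376136, 1.00006, 0.6334)–(0.376136, 1.00006, 0.6334)  len=0.7523
  (v0,v10,v11) [--+] → (-1.242, 0, 0.6334)–(-1.15906, 0.21714, 0.6334)  len=0.2324
  (v1,v5,v9) [-++] → (0.376136, 1.00006, 0.6334)–(1.15906, 0.21714, 0.6334)  len=1.1072
  (v11,v10,v2) [+--] → (-1.242, 0, 0.6334)–(-1.15906, -0.21714, 0.6334)  len=0.2324
  (v3,v9,v4) [-++] → (1.15906, -0.21714, 0.6334)–(0.376136, -1.00006, 0.6334)  len=1.1072
  (v3,v4,v2) [-+-] → (0.376136, -1.00006, 0.6334)–(-0.376136, -1.00006, 0.6334)  len=0.7523
  (v3,v8,v9) [--+] → (1.242, 0, 0.6334)–(1.15906, -0.21714, 0.6334)  len=0.2324
  (v2,v4,v11) [-++] → (-0.376136, -1.00006, 0.6334)–(-1.15906, -0.21714, 0.6334)  len=1.1072
  (v9,v8,v1) [+--] → (1.242, 0, 0.6334)–(1.15906, 0.21714, 0.6334)  len=0.2324

Chained into 1 loop(s):
  loop 1: 10 segments, perimeter = 6.8632
Total perimeter = 6.863

loops=1 perimeter=6.863


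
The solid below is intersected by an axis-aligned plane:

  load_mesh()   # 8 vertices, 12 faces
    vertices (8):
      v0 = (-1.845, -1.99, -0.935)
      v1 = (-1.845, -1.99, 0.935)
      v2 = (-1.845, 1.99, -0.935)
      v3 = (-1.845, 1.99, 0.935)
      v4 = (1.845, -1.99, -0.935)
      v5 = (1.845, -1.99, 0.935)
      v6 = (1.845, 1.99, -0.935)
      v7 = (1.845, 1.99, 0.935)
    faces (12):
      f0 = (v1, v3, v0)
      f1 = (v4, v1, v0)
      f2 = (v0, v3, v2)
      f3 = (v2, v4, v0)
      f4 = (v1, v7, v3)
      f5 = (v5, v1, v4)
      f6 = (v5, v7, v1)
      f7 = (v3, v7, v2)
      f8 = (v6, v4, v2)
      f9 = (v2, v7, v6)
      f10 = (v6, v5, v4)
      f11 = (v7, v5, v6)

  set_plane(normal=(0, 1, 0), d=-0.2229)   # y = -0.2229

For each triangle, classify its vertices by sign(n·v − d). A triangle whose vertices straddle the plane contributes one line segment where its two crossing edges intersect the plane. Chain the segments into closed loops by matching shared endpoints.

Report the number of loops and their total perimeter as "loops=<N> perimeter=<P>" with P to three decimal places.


Straddling triangles (8 of 12):
  (v1,v3,v0) [-+-] → (-1.845, -0.2229, 0.935)–(-1.845, -0.2229, -0.104729)  len=1.0397
  (v0,v3,v2) [-++] → (-1.845, -0.2229, -0.104729)–(-1.845, -0.2229, -0.935)  len=0.8303
  (v2,v4,v0) [+--] → (0.206659, -0.2229, -0.935)–(-1.845, -0.2229, -0.935)  len=2.0517
  (v1,v7,v3) [-++] → (-0.206659, -0.2229, 0.935)–(-1.845, -0.2229, 0.935)  len=1.6383
  (v5,v7,v1) [-+-] → (1.845, -0.2229, 0.935)–(-0.206659, -0.2229, 0.935)  len=2.0517
  (v6,v4,v2) [+-+] → (1.845, -0.2229, -0.935)–(0.206659, -0.2229, -0.935)  len=1.6383
  (v6,v5,v4) [+--] → (1.845, -0.2229, 0.104729)–(1.845, -0.2229, -0.935)  len=1.0397
  (v7,v5,v6) [+-+] → (1.845, -0.2229, 0.935)–(1.845, -0.2229, 0.104729)  len=0.8303

Chained into 1 loop(s):
  loop 1: 8 segments, perimeter = 11.1200
Total perimeter = 11.120

loops=1 perimeter=11.120


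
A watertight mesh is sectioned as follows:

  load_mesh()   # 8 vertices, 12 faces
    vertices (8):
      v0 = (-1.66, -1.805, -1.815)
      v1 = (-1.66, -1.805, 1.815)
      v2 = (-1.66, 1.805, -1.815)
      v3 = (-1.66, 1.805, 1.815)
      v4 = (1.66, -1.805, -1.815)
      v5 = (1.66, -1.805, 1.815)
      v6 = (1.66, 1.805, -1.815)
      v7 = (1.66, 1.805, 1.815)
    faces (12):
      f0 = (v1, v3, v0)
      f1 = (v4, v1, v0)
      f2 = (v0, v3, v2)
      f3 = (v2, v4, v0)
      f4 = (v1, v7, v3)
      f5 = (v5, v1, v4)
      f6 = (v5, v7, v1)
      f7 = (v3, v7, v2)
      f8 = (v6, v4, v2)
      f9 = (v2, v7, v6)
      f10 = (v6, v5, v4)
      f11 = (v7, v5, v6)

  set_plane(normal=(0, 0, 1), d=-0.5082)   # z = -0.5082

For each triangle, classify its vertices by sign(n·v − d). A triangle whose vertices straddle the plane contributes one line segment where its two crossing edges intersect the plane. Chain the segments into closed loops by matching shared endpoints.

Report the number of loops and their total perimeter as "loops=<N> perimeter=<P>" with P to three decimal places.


loops=1 perimeter=13.860

Straddling triangles (8 of 12):
  (v1,v3,v0) [++-] → (-1.66, -0.5054, -0.5082)–(-1.66, -1.805, -0.5082)  len=1.2996
  (v4,v1,v0) [-+-] → (0.4648, -1.805, -0.5082)–(-1.66, -1.805, -0.5082)  len=2.1248
  (v0,v3,v2) [-+-] → (-1.66, -0.5054, -0.5082)–(-1.66, 1.805, -0.5082)  len=2.3104
  (v5,v1,v4) [++-] → (0.4648, -1.805, -0.5082)–(1.66, -1.805, -0.5082)  len=1.1952
  (v3,v7,v2) [++-] → (-0.4648, 1.805, -0.5082)–(-1.66, 1.805, -0.5082)  len=1.1952
  (v2,v7,v6) [-+-] → (-0.4648, 1.805, -0.5082)–(1.66, 1.805, -0.5082)  len=2.1248
  (v6,v5,v4) [-+-] → (1.66, 0.5054, -0.5082)–(1.66, -1.805, -0.5082)  len=2.3104
  (v7,v5,v6) [++-] → (1.66, 0.5054, -0.5082)–(1.66, 1.805, -0.5082)  len=1.2996

Chained into 1 loop(s):
  loop 1: 8 segments, perimeter = 13.8600
Total perimeter = 13.860


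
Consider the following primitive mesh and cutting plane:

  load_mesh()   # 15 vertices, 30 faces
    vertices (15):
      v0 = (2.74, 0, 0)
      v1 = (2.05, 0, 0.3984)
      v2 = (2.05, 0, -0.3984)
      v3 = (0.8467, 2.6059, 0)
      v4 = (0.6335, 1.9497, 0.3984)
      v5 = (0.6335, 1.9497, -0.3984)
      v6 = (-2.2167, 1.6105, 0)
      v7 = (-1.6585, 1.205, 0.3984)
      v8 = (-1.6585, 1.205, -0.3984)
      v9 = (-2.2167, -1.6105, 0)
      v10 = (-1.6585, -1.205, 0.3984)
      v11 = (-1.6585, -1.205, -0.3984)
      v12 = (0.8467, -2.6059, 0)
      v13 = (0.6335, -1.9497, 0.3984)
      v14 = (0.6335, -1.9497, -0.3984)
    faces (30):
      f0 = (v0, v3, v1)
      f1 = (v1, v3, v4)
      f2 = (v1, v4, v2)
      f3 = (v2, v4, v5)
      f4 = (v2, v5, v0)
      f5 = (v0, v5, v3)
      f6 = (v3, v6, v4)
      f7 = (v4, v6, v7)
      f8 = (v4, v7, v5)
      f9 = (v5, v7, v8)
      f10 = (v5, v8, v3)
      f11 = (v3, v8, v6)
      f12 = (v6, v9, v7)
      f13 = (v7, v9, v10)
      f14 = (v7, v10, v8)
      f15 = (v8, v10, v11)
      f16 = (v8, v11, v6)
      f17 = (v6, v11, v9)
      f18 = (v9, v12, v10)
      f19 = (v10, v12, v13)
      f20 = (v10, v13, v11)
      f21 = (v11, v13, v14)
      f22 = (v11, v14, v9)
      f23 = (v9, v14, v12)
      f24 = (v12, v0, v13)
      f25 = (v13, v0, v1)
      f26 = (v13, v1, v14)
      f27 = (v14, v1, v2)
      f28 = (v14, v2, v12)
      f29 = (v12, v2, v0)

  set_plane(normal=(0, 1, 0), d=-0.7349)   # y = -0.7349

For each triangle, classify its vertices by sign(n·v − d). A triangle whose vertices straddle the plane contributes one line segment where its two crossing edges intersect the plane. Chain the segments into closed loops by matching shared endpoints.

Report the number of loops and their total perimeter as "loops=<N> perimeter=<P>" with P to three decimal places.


loops=2 perimeter=4.559

Straddling triangles (12 of 30):
  (v6,v9,v7) [+-+] → (-2.2167, -0.7349, 0)–(-2.0431, -0.7349, 0.123899)  len=0.2133
  (v7,v9,v10) [+--] → (-2.0431, -0.7349, 0.123899)–(-1.6585, -0.7349, 0.3984)  len=0.4725
  (v7,v10,v8) [+-+] → (-1.6585, -0.7349, 0.3984)–(-1.6585, -0.7349, 0.242974)  len=0.1554
  (v8,v10,v11) [+--] → (-1.6585, -0.7349, 0.242974)–(-1.6585, -0.7349, -0.3984)  len=0.6414
  (v8,v11,v6) [+-+] → (-1.6585, -0.7349, -0.3984)–(-1.7517, -0.7349, -0.33188)  len=0.1145
  (v6,v11,v9) [+--] → (-1.7517, -0.7349, -0.33188)–(-2.2167, -0.7349, 0)  len=0.5713
  (v12,v0,v13) [-+-] → (2.20606, -0.7349, 0)–(1.946, -0.7349, 0.150169)  len=0.3003
  (v13,v0,v1) [-++] → (1.946, -0.7349, 0.150169)–(1.51608, -0.7349, 0.3984)  len=0.4964
  (v13,v1,v14) [-+-] → (1.51608, -0.7349, 0.3984)–(1.51608, -0.7349, 0.0980623)  len=0.3003
  (v14,v1,v2) [-++] → (1.51608, -0.7349, 0.0980623)–(1.51608, -0.7349, -0.3984)  len=0.4965
  (v14,v2,v12) [-+-] → (1.51608, -0.7349, -0.3984)–(1.71065, -0.7349, -0.286046)  len=0.2247
  (v12,v2,v0) [-++] → (1.71065, -0.7349, -0.286046)–(2.20606, -0.7349, 0)  len=0.5721

Chained into 2 loop(s):
  loop 1: 6 segments, perimeter = 2.1684
  loop 2: 6 segments, perimeter = 2.3903
Total perimeter = 4.559


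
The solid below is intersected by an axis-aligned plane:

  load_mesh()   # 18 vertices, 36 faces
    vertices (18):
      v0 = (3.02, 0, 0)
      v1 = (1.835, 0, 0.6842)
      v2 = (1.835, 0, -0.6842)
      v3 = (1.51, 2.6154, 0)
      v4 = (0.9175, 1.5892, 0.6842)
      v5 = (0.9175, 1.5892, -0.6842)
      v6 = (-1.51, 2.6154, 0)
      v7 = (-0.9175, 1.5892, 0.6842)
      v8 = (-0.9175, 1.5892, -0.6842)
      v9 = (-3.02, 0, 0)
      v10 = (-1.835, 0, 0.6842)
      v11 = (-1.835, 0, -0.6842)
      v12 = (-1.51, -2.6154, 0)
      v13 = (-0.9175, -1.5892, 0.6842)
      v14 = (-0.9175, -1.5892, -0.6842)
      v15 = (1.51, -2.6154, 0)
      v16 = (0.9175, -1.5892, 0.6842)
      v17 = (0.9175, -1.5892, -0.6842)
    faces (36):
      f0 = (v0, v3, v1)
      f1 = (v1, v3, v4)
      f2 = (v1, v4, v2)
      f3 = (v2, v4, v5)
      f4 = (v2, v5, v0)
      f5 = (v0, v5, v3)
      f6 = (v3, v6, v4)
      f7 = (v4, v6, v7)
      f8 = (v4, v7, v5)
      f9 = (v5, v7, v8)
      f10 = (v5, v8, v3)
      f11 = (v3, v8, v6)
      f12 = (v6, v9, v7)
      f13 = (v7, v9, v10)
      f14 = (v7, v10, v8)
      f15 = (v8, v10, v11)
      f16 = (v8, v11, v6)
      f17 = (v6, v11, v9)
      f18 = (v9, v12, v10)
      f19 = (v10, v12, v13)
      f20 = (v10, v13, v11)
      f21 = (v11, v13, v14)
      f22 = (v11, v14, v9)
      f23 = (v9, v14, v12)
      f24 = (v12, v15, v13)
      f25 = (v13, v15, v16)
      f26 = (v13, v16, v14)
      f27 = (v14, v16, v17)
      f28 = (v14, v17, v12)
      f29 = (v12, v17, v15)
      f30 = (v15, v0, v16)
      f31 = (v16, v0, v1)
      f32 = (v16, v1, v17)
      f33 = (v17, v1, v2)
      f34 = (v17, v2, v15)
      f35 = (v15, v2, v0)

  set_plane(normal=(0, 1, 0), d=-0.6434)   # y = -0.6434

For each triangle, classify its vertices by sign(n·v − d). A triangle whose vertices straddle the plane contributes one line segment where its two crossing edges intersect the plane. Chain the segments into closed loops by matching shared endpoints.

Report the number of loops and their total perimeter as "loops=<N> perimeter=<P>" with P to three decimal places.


loops=2 perimeter=8.210

Straddling triangles (12 of 36):
  (v9,v12,v10) [+-+] → (-2.64853, -0.6434, 0)–(-1.75505, -0.6434, 0.515884)  len=1.0317
  (v10,v12,v13) [+--] → (-1.75505, -0.6434, 0.515884)–(-1.46354, -0.6434, 0.6842)  len=0.3366
  (v10,v13,v11) [+-+] → (-1.46354, -0.6434, 0.6842)–(-1.46354, -0.6434, -0.130193)  len=0.8144
  (v11,v13,v14) [+--] → (-1.46354, -0.6434, -0.130193)–(-1.46354, -0.6434, -0.6842)  len=0.5540
  (v11,v14,v9) [+-+] → (-1.46354, -0.6434, -0.6842)–(-2.16879, -0.6434, -0.277004)  len=0.8144
  (v9,v14,v12) [+--] → (-2.16879, -0.6434, -0.277004)–(-2.64853, -0.6434, 0)  len=0.5540
  (v15,v0,v16) [-+-] → (2.64853, -0.6434, 0)–(2.16879, -0.6434, 0.277004)  len=0.5540
  (v16,v0,v1) [-++] → (2.16879, -0.6434, 0.277004)–(1.46354, -0.6434, 0.6842)  len=0.8144
  (v16,v1,v17) [-+-] → (1.46354, -0.6434, 0.6842)–(1.46354, -0.6434, 0.130193)  len=0.5540
  (v17,v1,v2) [-++] → (1.46354, -0.6434, 0.130193)–(1.46354, -0.6434, -0.6842)  len=0.8144
  (v17,v2,v15) [-+-] → (1.46354, -0.6434, -0.6842)–(1.75505, -0.6434, -0.515884)  len=0.3366
  (v15,v2,v0) [-++] → (1.75505, -0.6434, -0.515884)–(2.64853, -0.6434, 0)  len=1.0317

Chained into 2 loop(s):
  loop 1: 6 segments, perimeter = 4.1051
  loop 2: 6 segments, perimeter = 4.1051
Total perimeter = 8.210


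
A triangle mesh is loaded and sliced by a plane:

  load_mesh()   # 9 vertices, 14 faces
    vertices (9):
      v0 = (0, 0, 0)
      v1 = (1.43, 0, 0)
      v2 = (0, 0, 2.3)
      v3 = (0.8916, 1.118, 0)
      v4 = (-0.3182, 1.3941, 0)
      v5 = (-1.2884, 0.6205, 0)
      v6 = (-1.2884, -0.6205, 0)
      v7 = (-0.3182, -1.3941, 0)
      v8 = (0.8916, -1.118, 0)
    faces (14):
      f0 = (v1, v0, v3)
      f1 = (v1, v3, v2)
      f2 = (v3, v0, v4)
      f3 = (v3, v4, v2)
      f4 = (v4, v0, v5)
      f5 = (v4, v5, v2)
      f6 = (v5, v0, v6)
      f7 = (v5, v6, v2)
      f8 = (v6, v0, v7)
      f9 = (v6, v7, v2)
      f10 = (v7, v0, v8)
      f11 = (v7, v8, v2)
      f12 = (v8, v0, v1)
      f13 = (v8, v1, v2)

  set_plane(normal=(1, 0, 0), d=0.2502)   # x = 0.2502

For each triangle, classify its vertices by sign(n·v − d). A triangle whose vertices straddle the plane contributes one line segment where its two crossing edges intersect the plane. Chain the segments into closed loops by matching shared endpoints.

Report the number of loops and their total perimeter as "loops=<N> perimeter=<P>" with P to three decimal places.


loops=1 perimeter=7.139

Straddling triangles (8 of 14):
  (v1,v0,v3) [+-+] → (0.2502, 0, 0)–(0.2502, 0.313732, 0)  len=0.3137
  (v1,v3,v2) [++-] → (0.2502, 0.313732, 1.65458)–(0.2502, 0, 1.89758)  len=0.3968
  (v3,v0,v4) [+--] → (0.2502, 0.313732, 0)–(0.2502, 1.26438, 0)  len=0.9506
  (v3,v4,v2) [+--] → (0.2502, 1.26438, 0)–(0.2502, 0.313732, 1.65458)  len=1.9082
  (v7,v0,v8) [--+] → (0.2502, -0.313732, 0)–(0.2502, -1.26438, 0)  len=0.9506
  (v7,v8,v2) [-+-] → (0.2502, -1.26438, 0)–(0.2502, -0.313732, 1.65458)  len=1.9082
  (v8,v0,v1) [+-+] → (0.2502, -0.313732, 0)–(0.2502, 0, 0)  len=0.3137
  (v8,v1,v2) [++-] → (0.2502, 0, 1.89758)–(0.2502, -0.313732, 1.65458)  len=0.3968

Chained into 1 loop(s):
  loop 1: 8 segments, perimeter = 7.1389
Total perimeter = 7.139


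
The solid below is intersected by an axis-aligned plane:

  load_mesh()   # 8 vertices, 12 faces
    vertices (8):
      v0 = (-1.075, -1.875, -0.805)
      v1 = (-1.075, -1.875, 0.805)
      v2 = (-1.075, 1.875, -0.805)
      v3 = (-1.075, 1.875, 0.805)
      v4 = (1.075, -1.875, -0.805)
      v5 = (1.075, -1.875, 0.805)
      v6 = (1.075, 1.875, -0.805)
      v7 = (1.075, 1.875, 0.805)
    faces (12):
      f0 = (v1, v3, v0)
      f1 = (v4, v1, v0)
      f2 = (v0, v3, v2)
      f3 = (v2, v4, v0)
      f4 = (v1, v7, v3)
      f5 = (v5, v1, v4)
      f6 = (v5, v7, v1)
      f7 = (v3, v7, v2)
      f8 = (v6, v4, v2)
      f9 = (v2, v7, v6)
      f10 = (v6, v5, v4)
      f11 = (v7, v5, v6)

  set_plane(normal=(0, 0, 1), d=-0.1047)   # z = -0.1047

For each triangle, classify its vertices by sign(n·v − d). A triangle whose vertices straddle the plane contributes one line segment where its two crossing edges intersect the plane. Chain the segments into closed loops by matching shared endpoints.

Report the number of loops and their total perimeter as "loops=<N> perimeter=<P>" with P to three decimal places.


Straddling triangles (8 of 12):
  (v1,v3,v0) [++-] → (-1.075, -0.243866, -0.1047)–(-1.075, -1.875, -0.1047)  len=1.6311
  (v4,v1,v0) [-+-] → (0.139817, -1.875, -0.1047)–(-1.075, -1.875, -0.1047)  len=1.2148
  (v0,v3,v2) [-+-] → (-1.075, -0.243866, -0.1047)–(-1.075, 1.875, -0.1047)  len=2.1189
  (v5,v1,v4) [++-] → (0.139817, -1.875, -0.1047)–(1.075, -1.875, -0.1047)  len=0.9352
  (v3,v7,v2) [++-] → (-0.139817, 1.875, -0.1047)–(-1.075, 1.875, -0.1047)  len=0.9352
  (v2,v7,v6) [-+-] → (-0.139817, 1.875, -0.1047)–(1.075, 1.875, -0.1047)  len=1.2148
  (v6,v5,v4) [-+-] → (1.075, 0.243866, -0.1047)–(1.075, -1.875, -0.1047)  len=2.1189
  (v7,v5,v6) [++-] → (1.075, 0.243866, -0.1047)–(1.075, 1.875, -0.1047)  len=1.6311

Chained into 1 loop(s):
  loop 1: 8 segments, perimeter = 11.8000
Total perimeter = 11.800

loops=1 perimeter=11.800
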